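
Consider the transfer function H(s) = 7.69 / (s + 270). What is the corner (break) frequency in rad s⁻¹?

The single real pole at s = −270 gives a corner at ω = 270 rad s⁻¹.

270 rad s⁻¹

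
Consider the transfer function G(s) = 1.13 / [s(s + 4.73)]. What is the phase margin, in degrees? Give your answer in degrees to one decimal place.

87.1°

Gain crossover: |G(jω)| = 1 at ω ≈ 0.239 rad/sec.
∠G(j0.239) = −90° − arctan(0.239/4.73) ≈ -92.89°
PM = 180° + (-92.89°) = 87.11°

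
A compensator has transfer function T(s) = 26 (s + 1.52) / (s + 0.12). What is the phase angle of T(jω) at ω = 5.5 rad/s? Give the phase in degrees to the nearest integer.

-14°

∠(j5.5 + 1.52) = arctan(5.5/1.52) = 74.55°
∠(j5.5 + 0.12) = arctan(5.5/0.12) = 88.75°
∠T(j5.5) = 74.55° − 88.75° = -14.20°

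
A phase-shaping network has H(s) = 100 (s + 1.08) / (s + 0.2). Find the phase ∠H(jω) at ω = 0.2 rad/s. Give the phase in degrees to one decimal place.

-34.5°

∠(j0.2 + 1.08) = arctan(0.2/1.08) = 10.49°
∠(j0.2 + 0.2) = arctan(0.2/0.2) = 45.00°
∠H(j0.2) = 10.49° − 45.00° = -34.51°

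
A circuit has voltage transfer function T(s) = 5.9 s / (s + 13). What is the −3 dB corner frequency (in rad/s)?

13 rad/s

For a single-pole high-pass, the −3 dB point is at the pole: ω = 13 rad/s.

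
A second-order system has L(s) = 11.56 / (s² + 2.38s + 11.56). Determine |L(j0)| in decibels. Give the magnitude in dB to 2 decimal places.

L(0) = 11.56 / 11.56 = 1
20 log₁₀(1) = 0.000 dB

0.00 dB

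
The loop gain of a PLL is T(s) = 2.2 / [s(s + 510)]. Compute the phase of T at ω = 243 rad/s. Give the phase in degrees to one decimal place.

-115.5°

∠(j243 + 510) = arctan(243/510) = 25.48°
∠(j243) = 90.00°
∠T(j243) = − (25.48° + 90.00°) = -115.48°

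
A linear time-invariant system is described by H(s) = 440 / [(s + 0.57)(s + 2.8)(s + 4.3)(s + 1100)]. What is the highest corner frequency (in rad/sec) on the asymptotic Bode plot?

Break frequencies occur at each pole and zero magnitude: 0.57 rad/sec, 2.8 rad/sec, 4.3 rad/sec, 1100 rad/sec.
The highest is 1100 rad/sec.

1100 rad/sec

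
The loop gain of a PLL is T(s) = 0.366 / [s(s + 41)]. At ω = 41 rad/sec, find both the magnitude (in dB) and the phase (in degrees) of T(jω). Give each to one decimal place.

|T| = -76.3 dB, ∠T = -135.0°

|j41 + 41| = √(41² + 41²) = 57.98
|j41| = 41
|T(j41)| = 0.366 / (57.98 × 41) = 0.00015396
20 log₁₀(0.00015396) = -76.25 dB
∠(j41 + 41) = arctan(41/41) = 45.00°
∠(j41) = 90.00°
∠T(j41) = − (45.00° + 90.00°) = -135.00°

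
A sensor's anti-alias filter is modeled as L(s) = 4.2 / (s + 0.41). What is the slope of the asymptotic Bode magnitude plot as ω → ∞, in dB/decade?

With 0 zeros and 1 pole, the high-frequency asymptotic slope is 20 × (0 − 1) = -20 dB/decade.

-20 dB/decade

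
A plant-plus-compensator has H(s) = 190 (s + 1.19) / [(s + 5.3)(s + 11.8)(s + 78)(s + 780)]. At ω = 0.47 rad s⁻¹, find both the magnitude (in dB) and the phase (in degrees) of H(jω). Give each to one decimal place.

|j0.47 + 1.19| = √(0.47² + 1.19²) = 1.279
|j0.47 + 5.3| = √(0.47² + 5.3²) = 5.321
|j0.47 + 11.8| = √(0.47² + 11.8²) = 11.81
|j0.47 + 78| = √(0.47² + 78²) = 78
|j0.47 + 780| = √(0.47² + 780²) = 780
|H(j0.47)| = 190 × 1.279 / (5.321 × 11.81 × 78 × 780) = 6.3588e-05
20 log₁₀(6.3588e-05) = -83.93 dB
∠(j0.47 + 1.19) = arctan(0.47/1.19) = 21.55°
∠(j0.47 + 5.3) = arctan(0.47/5.3) = 5.07°
∠(j0.47 + 11.8) = arctan(0.47/11.8) = 2.28°
∠(j0.47 + 78) = arctan(0.47/78) = 0.35°
∠(j0.47 + 780) = arctan(0.47/780) = 0.03°
∠H(j0.47) = 21.55° − (5.07° + 2.28° + 0.35° + 0.03°) = 13.82°

|H| = -83.9 dB, ∠H = 13.8°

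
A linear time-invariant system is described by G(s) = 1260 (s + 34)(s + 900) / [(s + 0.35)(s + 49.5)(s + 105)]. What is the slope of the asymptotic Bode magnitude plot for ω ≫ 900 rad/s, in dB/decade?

-20 dB/decade

With 2 zeros and 3 poles, the high-frequency asymptotic slope is 20 × (2 − 3) = -20 dB/decade.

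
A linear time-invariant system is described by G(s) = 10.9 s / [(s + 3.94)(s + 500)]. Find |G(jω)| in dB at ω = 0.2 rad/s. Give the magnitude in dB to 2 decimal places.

|j0.2| = 0.2
|j0.2 + 3.94| = √(0.2² + 3.94²) = 3.945
|j0.2 + 500| = √(0.2² + 500²) = 500
|G(j0.2)| = 10.9 × 0.2 / (3.945 × 500) = 0.0011052
20 log₁₀(0.0011052) = -59.131 dB

-59.13 dB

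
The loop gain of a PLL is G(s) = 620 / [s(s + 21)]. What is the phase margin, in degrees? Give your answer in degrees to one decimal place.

45.1°

Gain crossover: |G(jω)| = 1 at ω ≈ 20.9 rad/sec.
∠G(j20.9) = −90° − arctan(20.9/21) ≈ -134.89°
PM = 180° + (-134.89°) = 45.11°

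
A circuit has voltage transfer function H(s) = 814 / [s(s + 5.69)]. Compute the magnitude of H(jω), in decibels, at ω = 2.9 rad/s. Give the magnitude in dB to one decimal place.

32.9 dB

|j2.9 + 5.69| = √(2.9² + 5.69²) = 6.386
|j2.9| = 2.9
|H(j2.9)| = 814 / (6.386 × 2.9) = 43.951
20 log₁₀(43.951) = 32.86 dB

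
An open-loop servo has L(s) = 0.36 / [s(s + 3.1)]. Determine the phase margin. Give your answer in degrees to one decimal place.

87.9 deg

Gain crossover: |L(jω)| = 1 at ω ≈ 0.116 rad/s.
∠L(j0.116) = −90° − arctan(0.116/3.1) ≈ -92.14°
PM = 180° + (-92.14°) = 87.86°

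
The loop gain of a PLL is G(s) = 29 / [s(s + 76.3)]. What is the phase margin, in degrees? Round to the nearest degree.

90 deg

Gain crossover: |G(jω)| = 1 at ω ≈ 0.38 rad/s.
∠G(j0.38) = −90° − arctan(0.38/76.3) ≈ -90.29°
PM = 180° + (-90.29°) = 89.71°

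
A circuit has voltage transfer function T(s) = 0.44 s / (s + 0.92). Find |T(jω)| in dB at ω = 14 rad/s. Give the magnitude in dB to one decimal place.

-7.1 dB

|j14| = 14
|j14 + 0.92| = √(14² + 0.92²) = 14.03
|T(j14)| = 0.44 × 14 / 14.03 = 0.43905
20 log₁₀(0.43905) = -7.15 dB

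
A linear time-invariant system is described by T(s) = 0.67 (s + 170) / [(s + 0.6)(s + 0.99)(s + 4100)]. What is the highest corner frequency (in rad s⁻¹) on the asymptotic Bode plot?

4100 rad s⁻¹

Break frequencies occur at each pole and zero magnitude: 0.6 rad s⁻¹, 0.99 rad s⁻¹, 170 rad s⁻¹, 4100 rad s⁻¹.
The highest is 4100 rad s⁻¹.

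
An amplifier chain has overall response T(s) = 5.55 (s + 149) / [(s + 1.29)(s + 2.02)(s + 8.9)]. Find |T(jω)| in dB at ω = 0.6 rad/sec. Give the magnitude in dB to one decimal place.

29.8 dB

|j0.6 + 149| = √(0.6² + 149²) = 149
|j0.6 + 1.29| = √(0.6² + 1.29²) = 1.423
|j0.6 + 2.02| = √(0.6² + 2.02²) = 2.107
|j0.6 + 8.9| = √(0.6² + 8.9²) = 8.92
|T(j0.6)| = 5.55 × 149 / (1.423 × 2.107 × 8.92) = 30.923
20 log₁₀(30.923) = 29.81 dB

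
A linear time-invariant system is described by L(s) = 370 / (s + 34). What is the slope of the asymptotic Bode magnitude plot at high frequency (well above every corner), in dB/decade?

-20 dB/decade

With 0 zeros and 1 pole, the high-frequency asymptotic slope is 20 × (0 − 1) = -20 dB/decade.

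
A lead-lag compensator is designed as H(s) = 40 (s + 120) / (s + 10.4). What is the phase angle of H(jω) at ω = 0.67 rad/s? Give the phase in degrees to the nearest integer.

∠(j0.67 + 120) = arctan(0.67/120) = 0.32°
∠(j0.67 + 10.4) = arctan(0.67/10.4) = 3.69°
∠H(j0.67) = 0.32° − 3.69° = -3.37°

-3°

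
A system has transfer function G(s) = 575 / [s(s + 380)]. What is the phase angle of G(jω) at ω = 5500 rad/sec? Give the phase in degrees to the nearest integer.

-176°

∠(j5500 + 380) = arctan(5500/380) = 86.05°
∠(j5500) = 90.00°
∠G(j5500) = − (86.05° + 90.00°) = -176.05°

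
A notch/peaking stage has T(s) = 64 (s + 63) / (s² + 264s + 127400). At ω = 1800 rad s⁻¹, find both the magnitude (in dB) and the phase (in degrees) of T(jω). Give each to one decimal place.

|j1800 + 63| = √(1800² + 63²) = 1801
|(j1800)² + 264(j1800) + 127400| = |-3.1126e+06 + j4.752e+05| = 3.149e+06
|T(j1800)| = 64 × 1801 / 3.149e+06 = 0.036609
20 log₁₀(0.036609) = -28.73 dB
∠(j1800 + 63) = arctan(1800/63) = 88.00°
∠[(j1800)² + 264(j1800) + 127400] = ∠[-3.1126e+06 + j4.752e+05] = 171.32°
∠T(j1800) = 88.00° − 171.32° = -83.32°

|T| = -28.7 dB, ∠T = -83.3 deg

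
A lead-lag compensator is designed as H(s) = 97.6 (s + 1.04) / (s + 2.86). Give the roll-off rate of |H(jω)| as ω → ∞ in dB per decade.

With 1 zero and 1 pole, the high-frequency asymptotic slope is 20 × (1 − 1) = 0 dB/decade.

0 dB/decade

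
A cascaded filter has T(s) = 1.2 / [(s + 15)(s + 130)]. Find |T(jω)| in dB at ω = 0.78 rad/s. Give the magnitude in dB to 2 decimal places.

|j0.78 + 15| = √(0.78² + 15²) = 15.02
|j0.78 + 130| = √(0.78² + 130²) = 130
|T(j0.78)| = 1.2 / (15.02 × 130) = 0.00061454
20 log₁₀(0.00061454) = -64.229 dB

-64.23 dB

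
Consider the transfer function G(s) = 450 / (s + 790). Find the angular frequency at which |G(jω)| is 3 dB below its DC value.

790 rad/s

For a single-pole low-pass, the −3 dB point is at the pole: ω = 790 rad/s.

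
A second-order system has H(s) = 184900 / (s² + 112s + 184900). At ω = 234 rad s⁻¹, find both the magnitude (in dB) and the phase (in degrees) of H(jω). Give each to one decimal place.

|H| = 2.9 dB, ∠H = -11.4°

|(j234)² + 112(j234) + 184900| = |1.3014e+05 + j26208| = 1.328e+05
|H(j234)| = 184900 / 1.328e+05 = 1.3928
20 log₁₀(1.3928) = 2.88 dB
∠[(j234)² + 112(j234) + 184900] = ∠[1.3014e+05 + j26208] = 11.39°
∠H(j234) = −11.39° = -11.39°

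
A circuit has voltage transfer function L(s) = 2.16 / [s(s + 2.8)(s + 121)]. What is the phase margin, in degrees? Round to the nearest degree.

90°

Gain crossover: |L(jω)| = 1 at ω ≈ 0.00638 rad/sec.
∠L(j0.00638) = −90° − arctan(0.00638/2.8) − arctan(0.00638/121) ≈ -90.13°
PM = 180° + (-90.13°) = 89.87°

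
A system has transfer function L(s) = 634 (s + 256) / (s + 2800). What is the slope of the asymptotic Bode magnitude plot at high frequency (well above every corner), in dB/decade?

0 dB/decade

With 1 zero and 1 pole, the high-frequency asymptotic slope is 20 × (1 − 1) = 0 dB/decade.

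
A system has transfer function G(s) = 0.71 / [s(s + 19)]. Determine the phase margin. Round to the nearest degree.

90°

Gain crossover: |G(jω)| = 1 at ω ≈ 0.0374 rad/sec.
∠G(j0.0374) = −90° − arctan(0.0374/19) ≈ -90.11°
PM = 180° + (-90.11°) = 89.89°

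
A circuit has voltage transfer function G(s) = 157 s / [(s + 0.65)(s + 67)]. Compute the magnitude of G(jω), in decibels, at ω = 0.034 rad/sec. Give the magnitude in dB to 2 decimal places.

-18.24 dB

|j0.034| = 0.034
|j0.034 + 0.65| = √(0.034² + 0.65²) = 0.6509
|j0.034 + 67| = √(0.034² + 67²) = 67
|G(j0.034)| = 157 × 0.034 / (0.6509 × 67) = 0.1224
20 log₁₀(0.1224) = -18.244 dB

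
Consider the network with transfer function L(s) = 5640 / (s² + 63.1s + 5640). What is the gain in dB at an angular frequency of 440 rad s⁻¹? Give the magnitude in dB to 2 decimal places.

|(j440)² + 63.1(j440) + 5640| = |-1.8796e+05 + j27764| = 1.9e+05
|L(j440)| = 5640 / 1.9e+05 = 0.029684
20 log₁₀(0.029684) = -30.549 dB

-30.55 dB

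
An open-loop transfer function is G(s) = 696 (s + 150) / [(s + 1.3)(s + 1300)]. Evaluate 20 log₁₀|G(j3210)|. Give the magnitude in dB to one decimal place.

|j3210 + 150| = √(3210² + 150²) = 3214
|j3210 + 1.3| = √(3210² + 1.3²) = 3210
|j3210 + 1300| = √(3210² + 1300²) = 3463
|G(j3210)| = 696 × 3214 / (3210 × 3463) = 0.20119
20 log₁₀(0.20119) = -13.93 dB

-13.9 dB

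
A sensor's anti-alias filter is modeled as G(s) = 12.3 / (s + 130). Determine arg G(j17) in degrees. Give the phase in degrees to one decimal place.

-7.5 deg

∠(j17 + 130) = arctan(17/130) = 7.45°
∠G(j17) = −7.45° = -7.45°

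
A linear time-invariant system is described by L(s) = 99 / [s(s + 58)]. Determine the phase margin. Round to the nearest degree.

Gain crossover: |L(jω)| = 1 at ω ≈ 1.71 rad/s.
∠L(j1.71) = −90° − arctan(1.71/58) ≈ -91.68°
PM = 180° + (-91.68°) = 88.32°

88°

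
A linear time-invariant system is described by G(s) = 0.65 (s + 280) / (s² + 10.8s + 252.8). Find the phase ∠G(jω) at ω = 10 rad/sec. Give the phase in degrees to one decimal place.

-33.2°

∠(j10 + 280) = arctan(10/280) = 2.05°
∠[(j10)² + 10.8(j10) + 252.8] = ∠[152.8 + j108] = 35.25°
∠G(j10) = 2.05° − 35.25° = -33.21°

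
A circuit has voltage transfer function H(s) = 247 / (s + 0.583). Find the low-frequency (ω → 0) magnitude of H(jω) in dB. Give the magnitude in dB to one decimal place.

52.5 dB

H(0) = 247 / 0.583 = 423.67
20 log₁₀(423.67) = 52.54 dB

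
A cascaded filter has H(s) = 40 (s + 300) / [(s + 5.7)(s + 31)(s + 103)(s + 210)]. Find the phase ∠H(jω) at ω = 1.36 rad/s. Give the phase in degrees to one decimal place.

∠(j1.36 + 300) = arctan(1.36/300) = 0.26°
∠(j1.36 + 5.7) = arctan(1.36/5.7) = 13.42°
∠(j1.36 + 31) = arctan(1.36/31) = 2.51°
∠(j1.36 + 103) = arctan(1.36/103) = 0.76°
∠(j1.36 + 210) = arctan(1.36/210) = 0.37°
∠H(j1.36) = 0.26° − (13.42° + 2.51° + 0.76° + 0.37°) = -16.80°

-16.8°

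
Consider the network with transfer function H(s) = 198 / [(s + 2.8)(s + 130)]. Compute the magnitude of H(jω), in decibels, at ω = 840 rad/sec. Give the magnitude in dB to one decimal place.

|j840 + 2.8| = √(840² + 2.8²) = 840
|j840 + 130| = √(840² + 130²) = 850
|H(j840)| = 198 / (840 × 850) = 0.00027731
20 log₁₀(0.00027731) = -71.14 dB

-71.1 dB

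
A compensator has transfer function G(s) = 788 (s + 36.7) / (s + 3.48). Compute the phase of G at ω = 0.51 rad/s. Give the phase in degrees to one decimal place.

-7.5 deg

∠(j0.51 + 36.7) = arctan(0.51/36.7) = 0.80°
∠(j0.51 + 3.48) = arctan(0.51/3.48) = 8.34°
∠G(j0.51) = 0.80° − 8.34° = -7.54°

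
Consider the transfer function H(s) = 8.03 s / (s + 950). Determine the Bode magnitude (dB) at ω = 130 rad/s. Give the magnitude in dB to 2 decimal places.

0.74 dB

|j130| = 130
|j130 + 950| = √(130² + 950²) = 958.9
|H(j130)| = 8.03 × 130 / 958.9 = 1.0887
20 log₁₀(1.0887) = 0.738 dB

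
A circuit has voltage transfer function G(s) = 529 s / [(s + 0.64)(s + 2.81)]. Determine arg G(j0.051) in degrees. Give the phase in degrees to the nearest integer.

84°

∠(j0.051) = 90.00°
∠(j0.051 + 0.64) = arctan(0.051/0.64) = 4.56°
∠(j0.051 + 2.81) = arctan(0.051/2.81) = 1.04°
∠G(j0.051) = 90.00° − (4.56° + 1.04°) = 84.40°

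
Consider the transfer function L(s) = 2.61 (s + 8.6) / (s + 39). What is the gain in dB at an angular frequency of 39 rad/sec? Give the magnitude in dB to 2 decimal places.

5.53 dB

|j39 + 8.6| = √(39² + 8.6²) = 39.94
|j39 + 39| = √(39² + 39²) = 55.15
|L(j39)| = 2.61 × 39.94 / 55.15 = 1.8899
20 log₁₀(1.8899) = 5.529 dB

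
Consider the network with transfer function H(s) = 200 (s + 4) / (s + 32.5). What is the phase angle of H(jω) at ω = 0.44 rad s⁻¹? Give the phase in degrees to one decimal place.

5.5°

∠(j0.44 + 4) = arctan(0.44/4) = 6.28°
∠(j0.44 + 32.5) = arctan(0.44/32.5) = 0.78°
∠H(j0.44) = 6.28° − 0.78° = 5.50°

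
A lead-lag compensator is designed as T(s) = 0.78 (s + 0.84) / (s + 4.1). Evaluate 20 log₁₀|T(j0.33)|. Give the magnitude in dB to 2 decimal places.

-15.33 dB

|j0.33 + 0.84| = √(0.33² + 0.84²) = 0.9025
|j0.33 + 4.1| = √(0.33² + 4.1²) = 4.113
|T(j0.33)| = 0.78 × 0.9025 / 4.113 = 0.17114
20 log₁₀(0.17114) = -15.333 dB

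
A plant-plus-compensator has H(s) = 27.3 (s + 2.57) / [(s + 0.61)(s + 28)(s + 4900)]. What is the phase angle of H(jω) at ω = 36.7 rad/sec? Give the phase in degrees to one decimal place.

∠(j36.7 + 2.57) = arctan(36.7/2.57) = 85.99°
∠(j36.7 + 0.61) = arctan(36.7/0.61) = 89.05°
∠(j36.7 + 28) = arctan(36.7/28) = 52.66°
∠(j36.7 + 4900) = arctan(36.7/4900) = 0.43°
∠H(j36.7) = 85.99° − (89.05° + 52.66° + 0.43°) = -56.14°

-56.1 deg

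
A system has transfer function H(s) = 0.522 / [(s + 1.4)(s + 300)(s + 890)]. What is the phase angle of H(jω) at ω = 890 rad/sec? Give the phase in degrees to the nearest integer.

-206°

∠(j890 + 1.4) = arctan(890/1.4) = 89.91°
∠(j890 + 300) = arctan(890/300) = 71.37°
∠(j890 + 890) = arctan(890/890) = 45.00°
∠H(j890) = − (89.91° + 71.37° + 45.00°) = -206.28°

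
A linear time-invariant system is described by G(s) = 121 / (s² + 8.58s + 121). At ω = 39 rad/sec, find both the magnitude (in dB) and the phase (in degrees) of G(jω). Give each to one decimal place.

|G| = -21.5 dB, ∠G = -166.6 deg

|(j39)² + 8.58(j39) + 121| = |-1400 + j334.62| = 1439
|G(j39)| = 121 / 1439 = 0.084061
20 log₁₀(0.084061) = -21.51 dB
∠[(j39)² + 8.58(j39) + 121] = ∠[-1400 + j334.62] = 166.56°
∠G(j39) = −166.56° = -166.56°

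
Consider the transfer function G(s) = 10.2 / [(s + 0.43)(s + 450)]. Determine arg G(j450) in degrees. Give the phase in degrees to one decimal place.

-134.9°

∠(j450 + 0.43) = arctan(450/0.43) = 89.95°
∠(j450 + 450) = arctan(450/450) = 45.00°
∠G(j450) = − (89.95° + 45.00°) = -134.95°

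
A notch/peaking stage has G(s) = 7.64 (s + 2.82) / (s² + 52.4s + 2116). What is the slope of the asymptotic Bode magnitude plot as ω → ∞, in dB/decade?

-20 dB/decade

With 1 zero and 2 poles, the high-frequency asymptotic slope is 20 × (1 − 2) = -20 dB/decade.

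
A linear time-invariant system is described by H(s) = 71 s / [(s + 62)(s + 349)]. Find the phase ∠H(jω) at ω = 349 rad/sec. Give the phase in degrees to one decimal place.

∠(j349) = 90.00°
∠(j349 + 62) = arctan(349/62) = 79.93°
∠(j349 + 349) = arctan(349/349) = 45.00°
∠H(j349) = 90.00° − (79.93° + 45.00°) = -34.93°

-34.9°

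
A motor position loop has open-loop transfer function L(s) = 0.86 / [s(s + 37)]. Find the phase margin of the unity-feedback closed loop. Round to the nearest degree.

Gain crossover: |L(jω)| = 1 at ω ≈ 0.0232 rad s⁻¹.
∠L(j0.0232) = −90° − arctan(0.0232/37) ≈ -90.04°
PM = 180° + (-90.04°) = 89.96°

90°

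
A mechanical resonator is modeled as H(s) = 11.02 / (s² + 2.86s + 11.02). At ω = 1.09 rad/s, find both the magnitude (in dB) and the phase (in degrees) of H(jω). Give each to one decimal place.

|(j1.09)² + 2.86(j1.09) + 11.02| = |9.8319 + j3.1174| = 10.31
|H(j1.09)| = 11.02 / 10.31 = 1.0684
20 log₁₀(1.0684) = 0.57 dB
∠[(j1.09)² + 2.86(j1.09) + 11.02] = ∠[9.8319 + j3.1174] = 17.59°
∠H(j1.09) = −17.59° = -17.59°

|H| = 0.6 dB, ∠H = -17.6°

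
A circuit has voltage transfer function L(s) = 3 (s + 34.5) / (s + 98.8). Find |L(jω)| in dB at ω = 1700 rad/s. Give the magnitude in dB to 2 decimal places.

|j1700 + 34.5| = √(1700² + 34.5²) = 1700
|j1700 + 98.8| = √(1700² + 98.8²) = 1703
|L(j1700)| = 3 × 1700 / 1703 = 2.9956
20 log₁₀(2.9956) = 9.530 dB

9.53 dB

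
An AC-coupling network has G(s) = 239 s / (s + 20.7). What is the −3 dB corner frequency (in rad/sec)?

20.7 rad/sec

For a single-pole high-pass, the −3 dB point is at the pole: ω = 20.7 rad/sec.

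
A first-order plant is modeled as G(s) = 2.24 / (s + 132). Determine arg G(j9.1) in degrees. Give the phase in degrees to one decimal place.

∠(j9.1 + 132) = arctan(9.1/132) = 3.94°
∠G(j9.1) = −3.94° = -3.94°

-3.9 deg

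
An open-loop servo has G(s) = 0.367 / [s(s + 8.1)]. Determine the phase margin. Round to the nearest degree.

Gain crossover: |G(jω)| = 1 at ω ≈ 0.0453 rad s⁻¹.
∠G(j0.0453) = −90° − arctan(0.0453/8.1) ≈ -90.32°
PM = 180° + (-90.32°) = 89.68°

90 deg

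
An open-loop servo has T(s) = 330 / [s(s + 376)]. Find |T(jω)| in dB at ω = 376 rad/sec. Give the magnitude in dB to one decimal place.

-55.6 dB

|j376 + 376| = √(376² + 376²) = 531.7
|j376| = 376
|T(j376)| = 330 / (531.7 × 376) = 0.0016505
20 log₁₀(0.0016505) = -55.65 dB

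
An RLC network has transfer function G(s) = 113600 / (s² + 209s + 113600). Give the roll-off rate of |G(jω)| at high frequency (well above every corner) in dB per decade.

-40 dB/decade

With 0 zeros and 2 poles, the high-frequency asymptotic slope is 20 × (0 − 2) = -40 dB/decade.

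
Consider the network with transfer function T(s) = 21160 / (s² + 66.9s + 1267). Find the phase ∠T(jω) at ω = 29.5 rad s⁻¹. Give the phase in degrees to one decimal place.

-78.6°

∠[(j29.5)² + 66.9(j29.5) + 1267] = ∠[396.75 + j1973.6] = 78.63°
∠T(j29.5) = −78.63° = -78.63°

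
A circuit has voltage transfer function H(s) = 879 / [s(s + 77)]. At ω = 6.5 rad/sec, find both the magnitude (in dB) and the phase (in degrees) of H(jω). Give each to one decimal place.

|H| = 4.9 dB, ∠H = -94.8°

|j6.5 + 77| = √(6.5² + 77²) = 77.27
|j6.5| = 6.5
|H(j6.5)| = 879 / (77.27 × 6.5) = 1.75
20 log₁₀(1.75) = 4.86 dB
∠(j6.5 + 77) = arctan(6.5/77) = 4.83°
∠(j6.5) = 90.00°
∠H(j6.5) = − (4.83° + 90.00°) = -94.83°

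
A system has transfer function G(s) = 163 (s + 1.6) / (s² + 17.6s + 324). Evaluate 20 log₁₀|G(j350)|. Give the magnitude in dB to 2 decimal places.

-6.63 dB

|j350 + 1.6| = √(350² + 1.6²) = 350
|(j350)² + 17.6(j350) + 324| = |-1.2218e+05 + j6160| = 1.223e+05
|G(j350)| = 163 × 350 / 1.223e+05 = 0.46636
20 log₁₀(0.46636) = -6.626 dB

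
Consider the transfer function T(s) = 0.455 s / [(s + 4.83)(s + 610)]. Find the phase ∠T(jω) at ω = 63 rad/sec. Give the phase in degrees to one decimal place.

∠(j63) = 90.00°
∠(j63 + 4.83) = arctan(63/4.83) = 85.62°
∠(j63 + 610) = arctan(63/610) = 5.90°
∠T(j63) = 90.00° − (85.62° + 5.90°) = -1.51°

-1.5 deg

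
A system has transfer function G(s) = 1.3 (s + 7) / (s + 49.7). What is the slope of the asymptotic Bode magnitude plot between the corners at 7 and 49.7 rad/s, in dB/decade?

20 dB/decade

In this band the factors already past their corner are: zero at 7; net slope = 20 dB/decade.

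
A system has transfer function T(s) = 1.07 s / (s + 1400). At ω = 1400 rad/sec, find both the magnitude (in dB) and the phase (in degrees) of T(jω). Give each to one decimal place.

|T| = -2.4 dB, ∠T = 45.0°

|j1400| = 1400
|j1400 + 1400| = √(1400² + 1400²) = 1980
|T(j1400)| = 1.07 × 1400 / 1980 = 0.7566
20 log₁₀(0.7566) = -2.42 dB
∠(j1400) = 90.00°
∠(j1400 + 1400) = arctan(1400/1400) = 45.00°
∠T(j1400) = 90.00° − 45.00° = 45.00°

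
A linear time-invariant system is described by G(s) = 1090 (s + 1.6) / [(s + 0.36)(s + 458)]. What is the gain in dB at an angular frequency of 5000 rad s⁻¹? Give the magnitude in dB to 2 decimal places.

-13.27 dB

|j5000 + 1.6| = √(5000² + 1.6²) = 5000
|j5000 + 0.36| = √(5000² + 0.36²) = 5000
|j5000 + 458| = √(5000² + 458²) = 5021
|G(j5000)| = 1090 × 5000 / (5000 × 5021) = 0.21709
20 log₁₀(0.21709) = -13.267 dB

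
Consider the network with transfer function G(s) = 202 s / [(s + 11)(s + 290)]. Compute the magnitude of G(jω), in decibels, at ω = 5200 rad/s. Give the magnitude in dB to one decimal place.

-28.2 dB

|j5200| = 5200
|j5200 + 11| = √(5200² + 11²) = 5200
|j5200 + 290| = √(5200² + 290²) = 5208
|G(j5200)| = 202 × 5200 / (5200 × 5208) = 0.038786
20 log₁₀(0.038786) = -28.23 dB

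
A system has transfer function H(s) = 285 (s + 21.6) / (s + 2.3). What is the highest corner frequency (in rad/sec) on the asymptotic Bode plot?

Break frequencies occur at each pole and zero magnitude: 2.3 rad/sec, 21.6 rad/sec.
The highest is 21.6 rad/sec.

21.6 rad/sec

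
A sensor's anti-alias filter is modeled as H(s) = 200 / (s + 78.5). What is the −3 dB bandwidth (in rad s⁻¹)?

For a single-pole low-pass, the −3 dB point is at the pole: ω = 78.5 rad s⁻¹.

78.5 rad s⁻¹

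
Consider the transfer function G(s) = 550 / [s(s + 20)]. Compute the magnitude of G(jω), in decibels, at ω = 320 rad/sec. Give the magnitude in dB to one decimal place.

|j320 + 20| = √(320² + 20²) = 320.6
|j320| = 320
|G(j320)| = 550 / (320.6 × 320) = 0.0053606
20 log₁₀(0.0053606) = -45.42 dB

-45.4 dB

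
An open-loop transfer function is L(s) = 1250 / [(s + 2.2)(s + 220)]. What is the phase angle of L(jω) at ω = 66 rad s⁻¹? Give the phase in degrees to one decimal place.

-104.8°

∠(j66 + 2.2) = arctan(66/2.2) = 88.09°
∠(j66 + 220) = arctan(66/220) = 16.70°
∠L(j66) = − (88.09° + 16.70°) = -104.79°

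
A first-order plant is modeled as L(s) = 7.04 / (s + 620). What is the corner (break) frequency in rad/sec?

620 rad/sec

The single real pole at s = −620 gives a corner at ω = 620 rad/sec.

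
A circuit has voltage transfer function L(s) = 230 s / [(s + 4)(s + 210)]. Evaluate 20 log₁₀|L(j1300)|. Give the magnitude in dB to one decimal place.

-15.2 dB

|j1300| = 1300
|j1300 + 4| = √(1300² + 4²) = 1300
|j1300 + 210| = √(1300² + 210²) = 1317
|L(j1300)| = 230 × 1300 / (1300 × 1317) = 0.17466
20 log₁₀(0.17466) = -15.16 dB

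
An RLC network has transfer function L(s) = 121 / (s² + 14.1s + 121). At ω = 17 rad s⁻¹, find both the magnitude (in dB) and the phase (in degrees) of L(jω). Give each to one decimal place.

|(j17)² + 14.1(j17) + 121| = |-168 + j239.7| = 292.7
|L(j17)| = 121 / 292.7 = 0.41338
20 log₁₀(0.41338) = -7.67 dB
∠[(j17)² + 14.1(j17) + 121] = ∠[-168 + j239.7] = 125.03°
∠L(j17) = −125.03° = -125.03°

|L| = -7.7 dB, ∠L = -125.0°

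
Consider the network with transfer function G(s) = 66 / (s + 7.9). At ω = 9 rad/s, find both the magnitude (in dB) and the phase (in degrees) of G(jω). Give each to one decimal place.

|G| = 14.8 dB, ∠G = -48.7°

|j9 + 7.9| = √(9² + 7.9²) = 11.98
|G(j9)| = 66 / 11.98 = 5.5113
20 log₁₀(5.5113) = 14.83 dB
∠(j9 + 7.9) = arctan(9/7.9) = 48.72°
∠G(j9) = −48.72° = -48.72°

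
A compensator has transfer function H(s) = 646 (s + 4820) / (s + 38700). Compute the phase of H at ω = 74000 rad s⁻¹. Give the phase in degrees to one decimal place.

∠(j74000 + 4820) = arctan(74000/4820) = 86.27°
∠(j74000 + 38700) = arctan(74000/38700) = 62.39°
∠H(j74000) = 86.27° − 62.39° = 23.88°

23.9°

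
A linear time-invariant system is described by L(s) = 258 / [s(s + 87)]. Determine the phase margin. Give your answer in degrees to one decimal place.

Gain crossover: |L(jω)| = 1 at ω ≈ 2.96 rad/s.
∠L(j2.96) = −90° − arctan(2.96/87) ≈ -91.95°
PM = 180° + (-91.95°) = 88.05°

88.0°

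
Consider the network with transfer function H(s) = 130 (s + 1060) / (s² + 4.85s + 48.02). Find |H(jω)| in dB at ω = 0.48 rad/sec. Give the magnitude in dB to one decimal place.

69.2 dB

|j0.48 + 1060| = √(0.48² + 1060²) = 1060
|(j0.48)² + 4.85(j0.48) + 48.02| = |47.79 + j2.328| = 47.85
|H(j0.48)| = 130 × 1060 / 47.85 = 2880.1
20 log₁₀(2880.1) = 69.19 dB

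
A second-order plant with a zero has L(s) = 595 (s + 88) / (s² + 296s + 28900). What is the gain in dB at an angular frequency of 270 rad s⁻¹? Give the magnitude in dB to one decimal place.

|j270 + 88| = √(270² + 88²) = 284
|(j270)² + 296(j270) + 28900| = |-44000 + j79920| = 9.123e+04
|L(j270)| = 595 × 284 / 9.123e+04 = 1.8521
20 log₁₀(1.8521) = 5.35 dB

5.4 dB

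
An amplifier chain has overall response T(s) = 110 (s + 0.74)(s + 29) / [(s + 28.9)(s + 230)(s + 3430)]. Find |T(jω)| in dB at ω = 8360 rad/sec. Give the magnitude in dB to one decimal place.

-38.3 dB

|j8360 + 0.74| = √(8360² + 0.74²) = 8360
|j8360 + 29| = √(8360² + 29²) = 8360
|j8360 + 28.9| = √(8360² + 28.9²) = 8360
|j8360 + 230| = √(8360² + 230²) = 8363
|j8360 + 3430| = √(8360² + 3430²) = 9036
|T(j8360)| = 110 × 8360 × 8360 / (8360 × 8363 × 9036) = 0.012169
20 log₁₀(0.012169) = -38.30 dB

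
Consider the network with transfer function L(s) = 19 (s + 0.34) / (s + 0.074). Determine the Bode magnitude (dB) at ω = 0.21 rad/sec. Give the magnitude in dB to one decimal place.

|j0.21 + 0.34| = √(0.21² + 0.34²) = 0.3996
|j0.21 + 0.074| = √(0.21² + 0.074²) = 0.2227
|L(j0.21)| = 19 × 0.3996 / 0.2227 = 34.101
20 log₁₀(34.101) = 30.66 dB

30.7 dB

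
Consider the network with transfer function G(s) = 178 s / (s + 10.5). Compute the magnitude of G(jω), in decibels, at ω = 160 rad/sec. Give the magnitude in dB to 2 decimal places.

|j160| = 160
|j160 + 10.5| = √(160² + 10.5²) = 160.3
|G(j160)| = 178 × 160 / 160.3 = 177.62
20 log₁₀(177.62) = 44.990 dB

44.99 dB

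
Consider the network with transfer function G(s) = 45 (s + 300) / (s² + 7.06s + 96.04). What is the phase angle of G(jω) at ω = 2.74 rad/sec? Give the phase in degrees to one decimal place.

∠(j2.74 + 300) = arctan(2.74/300) = 0.52°
∠[(j2.74)² + 7.06(j2.74) + 96.04] = ∠[88.532 + j19.344] = 12.33°
∠G(j2.74) = 0.52° − 12.33° = -11.80°

-11.8°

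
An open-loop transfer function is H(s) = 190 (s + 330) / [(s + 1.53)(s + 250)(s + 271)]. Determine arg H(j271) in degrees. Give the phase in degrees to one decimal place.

∠(j271 + 330) = arctan(271/330) = 39.39°
∠(j271 + 1.53) = arctan(271/1.53) = 89.68°
∠(j271 + 250) = arctan(271/250) = 47.31°
∠(j271 + 271) = arctan(271/271) = 45.00°
∠H(j271) = 39.39° − (89.68° + 47.31° + 45.00°) = -142.59°

-142.6°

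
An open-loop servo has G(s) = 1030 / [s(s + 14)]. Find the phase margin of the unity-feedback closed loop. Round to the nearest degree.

Gain crossover: |G(jω)| = 1 at ω ≈ 30.6 rad s⁻¹.
∠G(j30.6) = −90° − arctan(30.6/14) ≈ -155.42°
PM = 180° + (-155.42°) = 24.58°

25°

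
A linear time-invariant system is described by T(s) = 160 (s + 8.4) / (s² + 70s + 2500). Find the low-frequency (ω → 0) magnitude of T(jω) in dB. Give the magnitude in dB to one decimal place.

-5.4 dB

T(0) = 160 × 8.4 / 2500 = 0.5376
20 log₁₀(0.5376) = -5.39 dB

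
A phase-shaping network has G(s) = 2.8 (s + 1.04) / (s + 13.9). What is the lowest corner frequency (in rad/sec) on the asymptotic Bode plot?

Break frequencies occur at each pole and zero magnitude: 1.04 rad/sec, 13.9 rad/sec.
The lowest is 1.04 rad/sec.

1.04 rad/sec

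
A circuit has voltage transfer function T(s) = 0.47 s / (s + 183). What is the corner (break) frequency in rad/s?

The single real pole at s = −183 gives a corner at ω = 183 rad/s.

183 rad/s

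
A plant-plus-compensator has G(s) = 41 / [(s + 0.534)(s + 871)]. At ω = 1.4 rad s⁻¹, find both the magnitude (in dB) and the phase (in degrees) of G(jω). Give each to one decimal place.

|j1.4 + 0.534| = √(1.4² + 0.534²) = 1.498
|j1.4 + 871| = √(1.4² + 871²) = 871
|G(j1.4)| = 41 / (1.498 × 871) = 0.031415
20 log₁₀(0.031415) = -30.06 dB
∠(j1.4 + 0.534) = arctan(1.4/0.534) = 69.12°
∠(j1.4 + 871) = arctan(1.4/871) = 0.09°
∠G(j1.4) = − (69.12° + 0.09°) = -69.21°

|G| = -30.1 dB, ∠G = -69.2°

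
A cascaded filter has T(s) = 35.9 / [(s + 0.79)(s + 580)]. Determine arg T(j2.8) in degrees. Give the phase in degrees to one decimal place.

-74.5°

∠(j2.8 + 0.79) = arctan(2.8/0.79) = 74.24°
∠(j2.8 + 580) = arctan(2.8/580) = 0.28°
∠T(j2.8) = − (74.24° + 0.28°) = -74.52°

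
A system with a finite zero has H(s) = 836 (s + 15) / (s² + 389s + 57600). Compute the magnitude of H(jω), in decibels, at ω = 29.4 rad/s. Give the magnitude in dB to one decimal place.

-6.4 dB

|j29.4 + 15| = √(29.4² + 15²) = 33.01
|(j29.4)² + 389(j29.4) + 57600| = |56736 + j11437| = 5.788e+04
|H(j29.4)| = 836 × 33.01 / 5.788e+04 = 0.47675
20 log₁₀(0.47675) = -6.43 dB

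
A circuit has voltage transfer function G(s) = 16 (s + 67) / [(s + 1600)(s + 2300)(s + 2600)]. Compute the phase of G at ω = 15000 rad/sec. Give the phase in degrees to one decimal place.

-155.6 deg

∠(j15000 + 67) = arctan(15000/67) = 89.74°
∠(j15000 + 1600) = arctan(15000/1600) = 83.91°
∠(j15000 + 2300) = arctan(15000/2300) = 81.28°
∠(j15000 + 2600) = arctan(15000/2600) = 80.17°
∠G(j15000) = 89.74° − (83.91° + 81.28° + 80.17°) = -155.62°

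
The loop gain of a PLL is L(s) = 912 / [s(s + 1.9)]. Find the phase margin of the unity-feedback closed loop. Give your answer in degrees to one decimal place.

3.6 deg

Gain crossover: |L(jω)| = 1 at ω ≈ 30.2 rad/s.
∠L(j30.2) = −90° − arctan(30.2/1.9) ≈ -176.40°
PM = 180° + (-176.40°) = 3.60°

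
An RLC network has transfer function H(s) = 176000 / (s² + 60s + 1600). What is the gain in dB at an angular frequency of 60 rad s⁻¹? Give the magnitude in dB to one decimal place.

32.6 dB

|(j60)² + 60(j60) + 1600| = |-2000 + j3600| = 4118
|H(j60)| = 176000 / 4118 = 42.737
20 log₁₀(42.737) = 32.62 dB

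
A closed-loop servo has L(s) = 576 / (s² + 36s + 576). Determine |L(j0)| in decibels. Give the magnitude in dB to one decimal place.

L(0) = 576 / 576 = 1
20 log₁₀(1) = 0.00 dB

0.0 dB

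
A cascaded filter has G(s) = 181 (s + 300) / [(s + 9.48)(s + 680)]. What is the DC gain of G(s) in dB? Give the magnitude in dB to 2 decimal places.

G(0) = 181 × 300 / (9.48 × 680) = 8.4233
20 log₁₀(8.4233) = 18.510 dB

18.51 dB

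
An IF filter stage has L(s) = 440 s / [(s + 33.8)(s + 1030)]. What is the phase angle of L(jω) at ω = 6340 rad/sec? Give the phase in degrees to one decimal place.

-80.5°

∠(j6340) = 90.00°
∠(j6340 + 33.8) = arctan(6340/33.8) = 89.69°
∠(j6340 + 1030) = arctan(6340/1030) = 80.77°
∠L(j6340) = 90.00° − (89.69° + 80.77°) = -80.47°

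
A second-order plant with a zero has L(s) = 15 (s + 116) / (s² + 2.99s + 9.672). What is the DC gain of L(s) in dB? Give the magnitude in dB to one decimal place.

L(0) = 15 × 116 / 9.672 = 179.9
20 log₁₀(179.9) = 45.10 dB

45.1 dB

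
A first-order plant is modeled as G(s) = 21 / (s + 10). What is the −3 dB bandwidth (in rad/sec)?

10 rad/sec

For a single-pole low-pass, the −3 dB point is at the pole: ω = 10 rad/sec.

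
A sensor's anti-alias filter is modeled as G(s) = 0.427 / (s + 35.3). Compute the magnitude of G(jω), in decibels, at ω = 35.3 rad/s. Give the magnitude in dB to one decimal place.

-41.4 dB

|j35.3 + 35.3| = √(35.3² + 35.3²) = 49.92
|G(j35.3)| = 0.427 / 49.92 = 0.0085534
20 log₁₀(0.0085534) = -41.36 dB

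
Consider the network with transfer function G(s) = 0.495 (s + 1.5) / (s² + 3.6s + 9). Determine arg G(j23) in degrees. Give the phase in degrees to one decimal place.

∠(j23 + 1.5) = arctan(23/1.5) = 86.27°
∠[(j23)² + 3.6(j23) + 9] = ∠[-520 + j82.8] = 170.95°
∠G(j23) = 86.27° − 170.95° = -84.68°

-84.7 deg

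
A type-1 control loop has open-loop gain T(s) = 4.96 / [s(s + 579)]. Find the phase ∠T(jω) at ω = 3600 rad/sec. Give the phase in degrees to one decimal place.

∠(j3600 + 579) = arctan(3600/579) = 80.86°
∠(j3600) = 90.00°
∠T(j3600) = − (80.86° + 90.00°) = -170.86°

-170.9°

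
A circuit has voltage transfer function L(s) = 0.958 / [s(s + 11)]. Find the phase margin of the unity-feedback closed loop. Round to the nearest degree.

Gain crossover: |L(jω)| = 1 at ω ≈ 0.0871 rad/s.
∠L(j0.0871) = −90° − arctan(0.0871/11) ≈ -90.45°
PM = 180° + (-90.45°) = 89.55°

90°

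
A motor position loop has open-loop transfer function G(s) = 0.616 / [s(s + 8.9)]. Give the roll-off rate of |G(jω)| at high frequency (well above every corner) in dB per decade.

-40 dB/decade

With 0 zeros and 2 poles, the high-frequency asymptotic slope is 20 × (0 − 2) = -40 dB/decade.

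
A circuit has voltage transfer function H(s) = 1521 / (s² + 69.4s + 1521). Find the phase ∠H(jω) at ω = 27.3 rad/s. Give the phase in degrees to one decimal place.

∠[(j27.3)² + 69.4(j27.3) + 1521] = ∠[775.71 + j1894.6] = 67.73°
∠H(j27.3) = −67.73° = -67.73°

-67.7°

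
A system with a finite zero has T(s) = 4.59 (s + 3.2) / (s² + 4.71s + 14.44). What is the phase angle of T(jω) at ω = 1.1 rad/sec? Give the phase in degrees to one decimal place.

-2.4°

∠(j1.1 + 3.2) = arctan(1.1/3.2) = 18.97°
∠[(j1.1)² + 4.71(j1.1) + 14.44] = ∠[13.23 + j5.181] = 21.39°
∠T(j1.1) = 18.97° − 21.39° = -2.42°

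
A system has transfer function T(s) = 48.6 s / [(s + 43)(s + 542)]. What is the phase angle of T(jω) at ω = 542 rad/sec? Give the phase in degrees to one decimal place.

∠(j542) = 90.00°
∠(j542 + 43) = arctan(542/43) = 85.46°
∠(j542 + 542) = arctan(542/542) = 45.00°
∠T(j542) = 90.00° − (85.46° + 45.00°) = -40.46°

-40.5°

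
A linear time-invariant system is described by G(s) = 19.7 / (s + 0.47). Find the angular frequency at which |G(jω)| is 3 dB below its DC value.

For a single-pole low-pass, the −3 dB point is at the pole: ω = 0.47 rad/s.

0.47 rad/s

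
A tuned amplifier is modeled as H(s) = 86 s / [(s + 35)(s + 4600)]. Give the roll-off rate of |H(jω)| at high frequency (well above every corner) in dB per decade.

-20 dB/decade

With 1 zero and 2 poles, the high-frequency asymptotic slope is 20 × (1 − 2) = -20 dB/decade.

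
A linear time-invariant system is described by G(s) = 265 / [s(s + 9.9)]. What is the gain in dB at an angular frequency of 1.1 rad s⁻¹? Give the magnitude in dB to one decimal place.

27.7 dB

|j1.1 + 9.9| = √(1.1² + 9.9²) = 9.961
|j1.1| = 1.1
|G(j1.1)| = 265 / (9.961 × 1.1) = 24.185
20 log₁₀(24.185) = 27.67 dB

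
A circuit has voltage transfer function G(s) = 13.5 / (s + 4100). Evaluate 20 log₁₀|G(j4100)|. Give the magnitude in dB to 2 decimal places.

|j4100 + 4100| = √(4100² + 4100²) = 5798
|G(j4100)| = 13.5 / 5798 = 0.0023283
20 log₁₀(0.0023283) = -52.659 dB

-52.66 dB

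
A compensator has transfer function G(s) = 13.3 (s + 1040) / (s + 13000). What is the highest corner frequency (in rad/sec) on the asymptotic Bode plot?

Break frequencies occur at each pole and zero magnitude: 1040 rad/sec, 13000 rad/sec.
The highest is 13000 rad/sec.

13000 rad/sec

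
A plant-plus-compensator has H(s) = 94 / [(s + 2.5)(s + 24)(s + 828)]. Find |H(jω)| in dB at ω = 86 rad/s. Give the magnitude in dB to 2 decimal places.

|j86 + 2.5| = √(86² + 2.5²) = 86.04
|j86 + 24| = √(86² + 24²) = 89.29
|j86 + 828| = √(86² + 828²) = 832.5
|H(j86)| = 94 / (86.04 × 89.29 × 832.5) = 1.4699e-05
20 log₁₀(1.4699e-05) = -96.654 dB

-96.65 dB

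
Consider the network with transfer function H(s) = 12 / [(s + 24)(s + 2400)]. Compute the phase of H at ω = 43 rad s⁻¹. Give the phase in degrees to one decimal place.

-61.9 deg

∠(j43 + 24) = arctan(43/24) = 60.83°
∠(j43 + 2400) = arctan(43/2400) = 1.03°
∠H(j43) = − (60.83° + 1.03°) = -61.86°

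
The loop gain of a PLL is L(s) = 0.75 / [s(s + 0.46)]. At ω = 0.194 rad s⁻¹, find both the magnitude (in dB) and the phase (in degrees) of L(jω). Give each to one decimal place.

|j0.194 + 0.46| = √(0.194² + 0.46²) = 0.4992
|j0.194| = 0.194
|L(j0.194)| = 0.75 / (0.4992 × 0.194) = 7.7438
20 log₁₀(7.7438) = 17.78 dB
∠(j0.194 + 0.46) = arctan(0.194/0.46) = 22.87°
∠(j0.194) = 90.00°
∠L(j0.194) = − (22.87° + 90.00°) = -112.87°

|L| = 17.8 dB, ∠L = -112.9°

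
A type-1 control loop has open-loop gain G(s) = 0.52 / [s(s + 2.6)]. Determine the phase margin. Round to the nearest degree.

Gain crossover: |G(jω)| = 1 at ω ≈ 0.199 rad/sec.
∠G(j0.199) = −90° − arctan(0.199/2.6) ≈ -94.39°
PM = 180° + (-94.39°) = 85.61°

86°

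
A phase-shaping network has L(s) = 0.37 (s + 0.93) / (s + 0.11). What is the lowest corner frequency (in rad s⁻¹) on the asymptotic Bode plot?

0.11 rad s⁻¹

Break frequencies occur at each pole and zero magnitude: 0.11 rad s⁻¹, 0.93 rad s⁻¹.
The lowest is 0.11 rad s⁻¹.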